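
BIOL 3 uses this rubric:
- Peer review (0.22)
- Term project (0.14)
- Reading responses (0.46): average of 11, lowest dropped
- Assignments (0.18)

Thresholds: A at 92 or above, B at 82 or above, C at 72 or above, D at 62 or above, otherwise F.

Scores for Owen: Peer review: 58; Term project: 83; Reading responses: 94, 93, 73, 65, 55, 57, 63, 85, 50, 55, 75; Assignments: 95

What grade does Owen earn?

C

Reading responses: drop 50 → average of remaining 10 = 715/10 = 71.5
Weighted total:
  Peer review 58 × 0.22 = 12.76
  Term project 83 × 0.14 = 11.62
  Reading responses 71.5 × 0.46 = 32.89
  Assignments 95 × 0.18 = 17.1
Sum = 74.37
74.37 is ≥ 72 and < 82 → C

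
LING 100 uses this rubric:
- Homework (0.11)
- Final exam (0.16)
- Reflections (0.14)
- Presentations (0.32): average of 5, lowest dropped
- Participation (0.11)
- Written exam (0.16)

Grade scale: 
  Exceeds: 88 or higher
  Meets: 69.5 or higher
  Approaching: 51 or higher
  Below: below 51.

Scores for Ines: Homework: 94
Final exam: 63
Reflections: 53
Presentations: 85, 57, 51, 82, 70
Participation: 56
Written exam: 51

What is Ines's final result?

Presentations: drop 51 → average of remaining 4 = 294/4 = 73.5
Weighted total:
  Homework 94 × 0.11 = 10.34
  Final exam 63 × 0.16 = 10.08
  Reflections 53 × 0.14 = 7.42
  Presentations 73.5 × 0.32 = 23.52
  Participation 56 × 0.11 = 6.16
  Written exam 51 × 0.16 = 8.16
Sum = 65.68
65.68 is ≥ 51 and < 69.5 → Approaching

Approaching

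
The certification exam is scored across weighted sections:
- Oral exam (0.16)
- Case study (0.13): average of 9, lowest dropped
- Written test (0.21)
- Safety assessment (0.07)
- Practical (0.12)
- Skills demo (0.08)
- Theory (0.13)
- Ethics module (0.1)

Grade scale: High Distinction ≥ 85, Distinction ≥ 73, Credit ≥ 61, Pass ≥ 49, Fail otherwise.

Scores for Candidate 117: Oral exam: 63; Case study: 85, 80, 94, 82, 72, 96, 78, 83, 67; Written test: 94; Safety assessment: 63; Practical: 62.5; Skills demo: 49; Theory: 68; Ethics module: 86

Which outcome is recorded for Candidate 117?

Distinction

Case study: drop 67 → average of remaining 8 = 670/8 = 83.75
Weighted total:
  Oral exam 63 × 0.16 = 10.08
  Case study 83.75 × 0.13 = 10.8875
  Written test 94 × 0.21 = 19.74
  Safety assessment 63 × 0.07 = 4.41
  Practical 62.5 × 0.12 = 7.5
  Skills demo 49 × 0.08 = 3.92
  Theory 68 × 0.13 = 8.84
  Ethics module 86 × 0.1 = 8.6
Sum = 73.9775
73.9775 is ≥ 73 and < 85 → Distinction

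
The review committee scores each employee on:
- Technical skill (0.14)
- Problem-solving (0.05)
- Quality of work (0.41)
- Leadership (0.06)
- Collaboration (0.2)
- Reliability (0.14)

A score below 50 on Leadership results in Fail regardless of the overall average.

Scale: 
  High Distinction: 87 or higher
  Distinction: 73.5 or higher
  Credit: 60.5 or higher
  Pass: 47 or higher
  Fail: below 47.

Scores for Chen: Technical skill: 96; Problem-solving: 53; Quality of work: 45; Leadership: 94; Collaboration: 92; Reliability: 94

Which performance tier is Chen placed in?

Leadership score 94 ≥ 50: minimum met.
Weighted total:
  Technical skill 96 × 0.14 = 13.44
  Problem-solving 53 × 0.05 = 2.65
  Quality of work 45 × 0.41 = 18.45
  Leadership 94 × 0.06 = 5.64
  Collaboration 92 × 0.2 = 18.4
  Reliability 94 × 0.14 = 13.16
Sum = 71.74
71.74 is ≥ 60.5 and < 73.5 → Credit

Credit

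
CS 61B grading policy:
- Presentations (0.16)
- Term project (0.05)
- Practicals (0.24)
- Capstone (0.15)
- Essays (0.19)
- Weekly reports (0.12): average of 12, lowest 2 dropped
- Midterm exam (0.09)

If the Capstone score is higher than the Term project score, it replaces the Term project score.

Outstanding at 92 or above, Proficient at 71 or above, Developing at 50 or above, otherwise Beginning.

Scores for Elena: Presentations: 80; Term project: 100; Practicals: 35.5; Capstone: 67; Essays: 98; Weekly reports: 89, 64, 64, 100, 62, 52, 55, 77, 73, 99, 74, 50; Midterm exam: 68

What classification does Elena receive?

Weekly reports: drop 50, 52 → average of remaining 10 = 757/10 = 75.7
Capstone (67) ≤ Term project (100), so Term project stays at 100.
Weighted total:
  Presentations 80 × 0.16 = 12.8
  Term project 100 × 0.05 = 5
  Practicals 35.5 × 0.24 = 8.52
  Capstone 67 × 0.15 = 10.05
  Essays 98 × 0.19 = 18.62
  Weekly reports 75.7 × 0.12 = 9.084
  Midterm exam 68 × 0.09 = 6.12
Sum = 70.194
70.194 is ≥ 50 and < 71 → Developing

Developing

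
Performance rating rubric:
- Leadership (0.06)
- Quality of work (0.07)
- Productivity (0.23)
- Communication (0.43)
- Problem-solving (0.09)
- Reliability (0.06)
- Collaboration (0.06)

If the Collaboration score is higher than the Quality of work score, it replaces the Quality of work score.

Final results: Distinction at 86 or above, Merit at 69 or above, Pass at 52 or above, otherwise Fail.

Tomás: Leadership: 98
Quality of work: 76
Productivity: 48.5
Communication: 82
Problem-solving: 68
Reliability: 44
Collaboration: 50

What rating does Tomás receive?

Merit

Collaboration (50) ≤ Quality of work (76), so Quality of work stays at 76.
Weighted total:
  Leadership 98 × 0.06 = 5.88
  Quality of work 76 × 0.07 = 5.32
  Productivity 48.5 × 0.23 = 11.155
  Communication 82 × 0.43 = 35.26
  Problem-solving 68 × 0.09 = 6.12
  Reliability 44 × 0.06 = 2.64
  Collaboration 50 × 0.06 = 3
Sum = 69.375
69.375 is ≥ 69 and < 86 → Merit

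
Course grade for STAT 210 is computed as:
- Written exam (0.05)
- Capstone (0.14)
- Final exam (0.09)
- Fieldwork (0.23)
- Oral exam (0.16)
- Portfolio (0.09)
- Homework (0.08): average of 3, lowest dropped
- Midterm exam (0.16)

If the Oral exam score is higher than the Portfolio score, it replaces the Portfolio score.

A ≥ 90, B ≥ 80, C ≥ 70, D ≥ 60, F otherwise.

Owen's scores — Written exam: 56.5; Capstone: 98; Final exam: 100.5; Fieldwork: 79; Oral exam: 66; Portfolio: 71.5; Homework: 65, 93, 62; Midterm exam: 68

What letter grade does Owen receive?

Homework: drop 62 → average of remaining 2 = 158/2 = 79
Oral exam (66) ≤ Portfolio (71.5), so Portfolio stays at 71.5.
Weighted total:
  Written exam 56.5 × 0.05 = 2.825
  Capstone 98 × 0.14 = 13.72
  Final exam 100.5 × 0.09 = 9.045
  Fieldwork 79 × 0.23 = 18.17
  Oral exam 66 × 0.16 = 10.56
  Portfolio 71.5 × 0.09 = 6.435
  Homework 79 × 0.08 = 6.32
  Midterm exam 68 × 0.16 = 10.88
Sum = 77.955
77.955 is ≥ 70 and < 80 → C

C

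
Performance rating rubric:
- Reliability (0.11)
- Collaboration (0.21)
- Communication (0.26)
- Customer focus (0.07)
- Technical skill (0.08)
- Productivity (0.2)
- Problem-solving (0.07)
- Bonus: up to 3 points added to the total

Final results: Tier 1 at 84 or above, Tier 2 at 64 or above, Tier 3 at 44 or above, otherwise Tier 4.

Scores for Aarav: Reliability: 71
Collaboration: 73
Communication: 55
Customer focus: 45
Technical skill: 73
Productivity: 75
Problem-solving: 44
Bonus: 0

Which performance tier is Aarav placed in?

Tier 2

Weighted total:
  Reliability 71 × 0.11 = 7.81
  Collaboration 73 × 0.21 = 15.33
  Communication 55 × 0.26 = 14.3
  Customer focus 45 × 0.07 = 3.15
  Technical skill 73 × 0.08 = 5.84
  Productivity 75 × 0.2 = 15
  Problem-solving 44 × 0.07 = 3.08
Sum = 64.51
Bonus: 64.51 + 0 = 64.51
64.51 is ≥ 64 and < 84 → Tier 2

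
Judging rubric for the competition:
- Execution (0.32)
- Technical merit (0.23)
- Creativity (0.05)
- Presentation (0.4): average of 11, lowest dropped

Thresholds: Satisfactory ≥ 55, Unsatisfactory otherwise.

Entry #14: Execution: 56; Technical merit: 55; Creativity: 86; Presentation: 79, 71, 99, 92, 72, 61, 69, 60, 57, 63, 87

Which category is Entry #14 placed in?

Satisfactory

Presentation: drop 57 → average of remaining 10 = 753/10 = 75.3
Weighted total:
  Execution 56 × 0.32 = 17.92
  Technical merit 55 × 0.23 = 12.65
  Creativity 86 × 0.05 = 4.3
  Presentation 75.3 × 0.4 = 30.12
Sum = 64.99
64.99 ≥ 55 → Satisfactory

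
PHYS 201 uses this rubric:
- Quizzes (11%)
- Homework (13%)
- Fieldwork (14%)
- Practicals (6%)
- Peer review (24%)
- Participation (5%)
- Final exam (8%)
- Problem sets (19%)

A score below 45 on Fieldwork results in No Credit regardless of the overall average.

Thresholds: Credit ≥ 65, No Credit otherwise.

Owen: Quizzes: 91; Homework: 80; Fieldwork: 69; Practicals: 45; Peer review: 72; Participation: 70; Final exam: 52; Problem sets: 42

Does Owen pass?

Fieldwork score 69 ≥ 45: minimum met.
Weighted total:
  Quizzes 91 × 0.11 = 10.01
  Homework 80 × 0.13 = 10.4
  Fieldwork 69 × 0.14 = 9.66
  Practicals 45 × 0.06 = 2.7
  Peer review 72 × 0.24 = 17.28
  Participation 70 × 0.05 = 3.5
  Final exam 52 × 0.08 = 4.16
  Problem sets 42 × 0.19 = 7.98
Sum = 65.69
65.69 ≥ 65 → Credit

Credit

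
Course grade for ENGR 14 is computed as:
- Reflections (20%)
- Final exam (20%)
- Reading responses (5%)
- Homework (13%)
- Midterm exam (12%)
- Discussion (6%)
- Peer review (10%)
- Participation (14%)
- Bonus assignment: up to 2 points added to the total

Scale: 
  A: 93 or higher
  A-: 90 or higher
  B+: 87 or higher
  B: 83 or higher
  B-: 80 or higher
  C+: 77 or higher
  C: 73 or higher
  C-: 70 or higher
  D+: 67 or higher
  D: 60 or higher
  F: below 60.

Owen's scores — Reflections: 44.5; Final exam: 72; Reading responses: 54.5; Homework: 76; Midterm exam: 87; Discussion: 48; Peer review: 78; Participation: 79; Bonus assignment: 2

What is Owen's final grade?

C-

Weighted total:
  Reflections 44.5 × 0.2 = 8.9
  Final exam 72 × 0.2 = 14.4
  Reading responses 54.5 × 0.05 = 2.725
  Homework 76 × 0.13 = 9.88
  Midterm exam 87 × 0.12 = 10.44
  Discussion 48 × 0.06 = 2.88
  Peer review 78 × 0.1 = 7.8
  Participation 79 × 0.14 = 11.06
Sum = 68.085
Bonus assignment: 68.085 + 2 = 70.085
70.085 is ≥ 70 and < 73 → C-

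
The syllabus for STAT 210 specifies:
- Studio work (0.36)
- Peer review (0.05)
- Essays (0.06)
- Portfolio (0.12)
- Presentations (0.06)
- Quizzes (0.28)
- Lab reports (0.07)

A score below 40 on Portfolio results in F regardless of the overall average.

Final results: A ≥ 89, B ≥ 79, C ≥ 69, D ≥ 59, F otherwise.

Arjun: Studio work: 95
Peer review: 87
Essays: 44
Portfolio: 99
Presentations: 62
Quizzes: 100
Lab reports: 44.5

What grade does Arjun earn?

B

Portfolio score 99 ≥ 40: minimum met.
Weighted total:
  Studio work 95 × 0.36 = 34.2
  Peer review 87 × 0.05 = 4.35
  Essays 44 × 0.06 = 2.64
  Portfolio 99 × 0.12 = 11.88
  Presentations 62 × 0.06 = 3.72
  Quizzes 100 × 0.28 = 28
  Lab reports 44.5 × 0.07 = 3.115
Sum = 87.905
87.905 is ≥ 79 and < 89 → B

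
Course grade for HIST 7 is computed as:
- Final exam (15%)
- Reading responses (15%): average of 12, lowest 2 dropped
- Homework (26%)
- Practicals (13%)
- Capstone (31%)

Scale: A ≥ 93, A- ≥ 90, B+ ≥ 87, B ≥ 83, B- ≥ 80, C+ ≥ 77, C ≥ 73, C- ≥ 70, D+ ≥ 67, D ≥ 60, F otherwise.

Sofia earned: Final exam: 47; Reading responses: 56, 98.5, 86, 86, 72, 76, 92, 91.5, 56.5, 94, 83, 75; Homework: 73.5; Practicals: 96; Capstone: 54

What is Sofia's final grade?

Reading responses: drop 56, 56.5 → average of remaining 10 = 854/10 = 85.4
Weighted total:
  Final exam 47 × 0.15 = 7.05
  Reading responses 85.4 × 0.15 = 12.81
  Homework 73.5 × 0.26 = 19.11
  Practicals 96 × 0.13 = 12.48
  Capstone 54 × 0.31 = 16.74
Sum = 68.19
68.19 is ≥ 67 and < 70 → D+

D+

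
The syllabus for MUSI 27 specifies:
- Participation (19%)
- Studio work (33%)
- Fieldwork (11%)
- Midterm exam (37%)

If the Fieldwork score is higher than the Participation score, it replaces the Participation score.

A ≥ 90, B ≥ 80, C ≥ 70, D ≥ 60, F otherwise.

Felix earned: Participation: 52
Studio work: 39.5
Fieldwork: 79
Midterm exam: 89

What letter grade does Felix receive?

D

Fieldwork (79) > Participation (52), so Participation counts as 79.
Weighted total:
  Participation 79 × 0.19 = 15.01
  Studio work 39.5 × 0.33 = 13.035
  Fieldwork 79 × 0.11 = 8.69
  Midterm exam 89 × 0.37 = 32.93
Sum = 69.665
69.665 is ≥ 60 and < 70 → D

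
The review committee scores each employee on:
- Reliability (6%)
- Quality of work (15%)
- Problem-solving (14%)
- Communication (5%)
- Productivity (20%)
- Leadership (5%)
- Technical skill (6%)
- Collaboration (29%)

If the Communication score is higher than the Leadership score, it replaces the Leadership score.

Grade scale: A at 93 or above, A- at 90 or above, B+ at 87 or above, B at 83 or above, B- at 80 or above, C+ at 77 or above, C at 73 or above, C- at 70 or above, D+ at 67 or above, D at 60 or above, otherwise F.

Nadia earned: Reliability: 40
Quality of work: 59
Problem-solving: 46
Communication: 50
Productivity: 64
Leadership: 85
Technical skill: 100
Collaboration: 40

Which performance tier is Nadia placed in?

Communication (50) ≤ Leadership (85), so Leadership stays at 85.
Weighted total:
  Reliability 40 × 0.06 = 2.4
  Quality of work 59 × 0.15 = 8.85
  Problem-solving 46 × 0.14 = 6.44
  Communication 50 × 0.05 = 2.5
  Productivity 64 × 0.2 = 12.8
  Leadership 85 × 0.05 = 4.25
  Technical skill 100 × 0.06 = 6
  Collaboration 40 × 0.29 = 11.6
Sum = 54.84
54.84 < 60 → F

F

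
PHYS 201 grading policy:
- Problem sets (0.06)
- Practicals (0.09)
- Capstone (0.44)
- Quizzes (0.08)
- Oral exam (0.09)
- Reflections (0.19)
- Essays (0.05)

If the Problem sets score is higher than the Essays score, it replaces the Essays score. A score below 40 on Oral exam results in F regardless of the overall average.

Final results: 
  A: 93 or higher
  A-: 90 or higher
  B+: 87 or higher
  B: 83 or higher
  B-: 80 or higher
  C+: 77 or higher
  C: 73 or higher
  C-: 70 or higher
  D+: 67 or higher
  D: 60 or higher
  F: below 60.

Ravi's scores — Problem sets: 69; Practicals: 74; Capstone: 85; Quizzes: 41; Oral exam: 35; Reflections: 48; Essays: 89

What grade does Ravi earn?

Problem sets (69) ≤ Essays (89), so Essays stays at 89.
Oral exam score 35 < 40: minimum not met.
Weighted total:
  Problem sets 69 × 0.06 = 4.14
  Practicals 74 × 0.09 = 6.66
  Capstone 85 × 0.44 = 37.4
  Quizzes 41 × 0.08 = 3.28
  Oral exam 35 × 0.09 = 3.15
  Reflections 48 × 0.19 = 9.12
  Essays 89 × 0.05 = 4.45
Sum = 68.2
Because the Oral exam minimum was not met, the result is F.

F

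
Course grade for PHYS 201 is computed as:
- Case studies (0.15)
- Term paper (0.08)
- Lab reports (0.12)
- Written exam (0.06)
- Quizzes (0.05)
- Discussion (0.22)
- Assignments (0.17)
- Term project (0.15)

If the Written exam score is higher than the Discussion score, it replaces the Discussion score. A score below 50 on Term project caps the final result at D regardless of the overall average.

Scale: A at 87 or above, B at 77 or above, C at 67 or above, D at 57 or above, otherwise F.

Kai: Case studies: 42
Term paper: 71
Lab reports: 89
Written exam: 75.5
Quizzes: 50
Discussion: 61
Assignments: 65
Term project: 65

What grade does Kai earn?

C

Written exam (75.5) > Discussion (61), so Discussion counts as 75.5.
Term project score 65 ≥ 50: minimum met.
Weighted total:
  Case studies 42 × 0.15 = 6.3
  Term paper 71 × 0.08 = 5.68
  Lab reports 89 × 0.12 = 10.68
  Written exam 75.5 × 0.06 = 4.53
  Quizzes 50 × 0.05 = 2.5
  Discussion 75.5 × 0.22 = 16.61
  Assignments 65 × 0.17 = 11.05
  Term project 65 × 0.15 = 9.75
Sum = 67.1
67.1 is ≥ 67 and < 77 → C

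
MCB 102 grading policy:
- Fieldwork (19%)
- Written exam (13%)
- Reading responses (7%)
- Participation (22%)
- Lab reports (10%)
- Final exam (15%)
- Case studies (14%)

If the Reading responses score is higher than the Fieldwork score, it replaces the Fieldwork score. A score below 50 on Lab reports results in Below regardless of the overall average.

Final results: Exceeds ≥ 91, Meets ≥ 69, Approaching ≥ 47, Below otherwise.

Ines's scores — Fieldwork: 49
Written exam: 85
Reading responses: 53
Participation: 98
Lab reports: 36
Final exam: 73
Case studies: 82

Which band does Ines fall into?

Below

Reading responses (53) > Fieldwork (49), so Fieldwork counts as 53.
Lab reports score 36 < 50: minimum not met.
Weighted total:
  Fieldwork 53 × 0.19 = 10.07
  Written exam 85 × 0.13 = 11.05
  Reading responses 53 × 0.07 = 3.71
  Participation 98 × 0.22 = 21.56
  Lab reports 36 × 0.1 = 3.6
  Final exam 73 × 0.15 = 10.95
  Case studies 82 × 0.14 = 11.48
Sum = 72.42
Because the Lab reports minimum was not met, the result is Below.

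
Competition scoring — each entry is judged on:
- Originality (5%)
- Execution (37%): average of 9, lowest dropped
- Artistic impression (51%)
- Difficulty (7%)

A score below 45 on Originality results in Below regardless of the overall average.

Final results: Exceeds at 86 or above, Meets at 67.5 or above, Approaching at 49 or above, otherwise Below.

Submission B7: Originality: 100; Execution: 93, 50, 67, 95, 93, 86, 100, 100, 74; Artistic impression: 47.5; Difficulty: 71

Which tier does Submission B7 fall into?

Approaching

Execution: drop 50 → average of remaining 8 = 708/8 = 88.5
Originality score 100 ≥ 45: minimum met.
Weighted total:
  Originality 100 × 0.05 = 5
  Execution 88.5 × 0.37 = 32.745
  Artistic impression 47.5 × 0.51 = 24.225
  Difficulty 71 × 0.07 = 4.97
Sum = 66.94
66.94 is ≥ 49 and < 67.5 → Approaching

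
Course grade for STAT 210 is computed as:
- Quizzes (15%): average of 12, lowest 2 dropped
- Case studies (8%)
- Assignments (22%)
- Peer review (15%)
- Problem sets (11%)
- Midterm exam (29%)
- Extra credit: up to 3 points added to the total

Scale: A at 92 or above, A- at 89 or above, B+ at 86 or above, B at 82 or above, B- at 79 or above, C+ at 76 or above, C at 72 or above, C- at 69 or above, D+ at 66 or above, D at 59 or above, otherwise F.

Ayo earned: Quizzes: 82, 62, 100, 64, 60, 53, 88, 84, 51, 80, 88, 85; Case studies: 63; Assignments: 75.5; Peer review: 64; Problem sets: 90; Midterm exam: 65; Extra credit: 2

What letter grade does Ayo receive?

C

Quizzes: drop 51, 53 → average of remaining 10 = 793/10 = 79.3
Weighted total:
  Quizzes 79.3 × 0.15 = 11.895
  Case studies 63 × 0.08 = 5.04
  Assignments 75.5 × 0.22 = 16.61
  Peer review 64 × 0.15 = 9.6
  Problem sets 90 × 0.11 = 9.9
  Midterm exam 65 × 0.29 = 18.85
Sum = 71.895
Extra credit: 71.895 + 2 = 73.895
73.895 is ≥ 72 and < 76 → C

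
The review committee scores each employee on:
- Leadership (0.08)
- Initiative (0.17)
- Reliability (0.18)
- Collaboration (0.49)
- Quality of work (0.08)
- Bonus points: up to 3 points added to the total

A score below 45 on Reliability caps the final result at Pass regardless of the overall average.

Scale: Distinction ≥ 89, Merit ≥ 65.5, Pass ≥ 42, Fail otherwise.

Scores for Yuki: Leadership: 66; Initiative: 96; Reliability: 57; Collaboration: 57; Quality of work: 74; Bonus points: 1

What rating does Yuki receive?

Reliability score 57 ≥ 45: minimum met.
Weighted total:
  Leadership 66 × 0.08 = 5.28
  Initiative 96 × 0.17 = 16.32
  Reliability 57 × 0.18 = 10.26
  Collaboration 57 × 0.49 = 27.93
  Quality of work 74 × 0.08 = 5.92
Sum = 65.71
Bonus points: 65.71 + 1 = 66.71
66.71 is ≥ 65.5 and < 89 → Merit

Merit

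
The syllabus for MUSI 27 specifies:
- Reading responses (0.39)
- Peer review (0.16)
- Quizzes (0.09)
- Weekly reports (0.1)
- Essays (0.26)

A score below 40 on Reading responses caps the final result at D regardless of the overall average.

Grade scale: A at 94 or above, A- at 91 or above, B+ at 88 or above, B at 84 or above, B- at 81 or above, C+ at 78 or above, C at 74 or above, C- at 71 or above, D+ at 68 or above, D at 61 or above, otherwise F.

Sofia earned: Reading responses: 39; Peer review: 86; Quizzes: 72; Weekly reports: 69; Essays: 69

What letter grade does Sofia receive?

Reading responses score 39 < 40: minimum not met.
Weighted total:
  Reading responses 39 × 0.39 = 15.21
  Peer review 86 × 0.16 = 13.76
  Quizzes 72 × 0.09 = 6.48
  Weekly reports 69 × 0.1 = 6.9
  Essays 69 × 0.26 = 17.94
Sum = 60.29
60.29 would be F; cap at D applies → F.

F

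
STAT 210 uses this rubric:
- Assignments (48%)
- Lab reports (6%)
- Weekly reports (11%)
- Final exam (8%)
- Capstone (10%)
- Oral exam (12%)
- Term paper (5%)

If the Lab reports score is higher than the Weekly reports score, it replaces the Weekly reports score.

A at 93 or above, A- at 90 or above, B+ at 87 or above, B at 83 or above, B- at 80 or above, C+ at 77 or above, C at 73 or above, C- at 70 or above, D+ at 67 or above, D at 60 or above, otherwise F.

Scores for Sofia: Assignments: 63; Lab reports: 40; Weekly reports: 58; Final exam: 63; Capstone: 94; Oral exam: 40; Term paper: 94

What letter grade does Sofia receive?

D

Lab reports (40) ≤ Weekly reports (58), so Weekly reports stays at 58.
Weighted total:
  Assignments 63 × 0.48 = 30.24
  Lab reports 40 × 0.06 = 2.4
  Weekly reports 58 × 0.11 = 6.38
  Final exam 63 × 0.08 = 5.04
  Capstone 94 × 0.1 = 9.4
  Oral exam 40 × 0.12 = 4.8
  Term paper 94 × 0.05 = 4.7
Sum = 62.96
62.96 is ≥ 60 and < 67 → D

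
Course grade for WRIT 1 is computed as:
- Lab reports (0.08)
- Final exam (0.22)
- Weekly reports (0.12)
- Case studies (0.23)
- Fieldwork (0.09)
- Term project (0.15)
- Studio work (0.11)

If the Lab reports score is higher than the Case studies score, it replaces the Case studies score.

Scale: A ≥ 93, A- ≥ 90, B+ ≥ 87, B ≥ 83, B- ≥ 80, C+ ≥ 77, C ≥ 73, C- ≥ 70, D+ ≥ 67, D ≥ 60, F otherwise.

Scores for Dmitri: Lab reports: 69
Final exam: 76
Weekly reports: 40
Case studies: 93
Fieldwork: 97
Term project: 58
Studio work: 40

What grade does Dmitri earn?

Lab reports (69) ≤ Case studies (93), so Case studies stays at 93.
Weighted total:
  Lab reports 69 × 0.08 = 5.52
  Final exam 76 × 0.22 = 16.72
  Weekly reports 40 × 0.12 = 4.8
  Case studies 93 × 0.23 = 21.39
  Fieldwork 97 × 0.09 = 8.73
  Term project 58 × 0.15 = 8.7
  Studio work 40 × 0.11 = 4.4
Sum = 70.26
70.26 is ≥ 70 and < 73 → C-

C-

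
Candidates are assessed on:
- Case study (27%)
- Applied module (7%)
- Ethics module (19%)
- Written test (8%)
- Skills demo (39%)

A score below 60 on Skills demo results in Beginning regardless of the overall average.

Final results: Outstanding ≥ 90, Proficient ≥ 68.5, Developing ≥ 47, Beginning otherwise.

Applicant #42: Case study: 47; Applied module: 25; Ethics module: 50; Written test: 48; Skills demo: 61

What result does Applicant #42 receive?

Developing

Skills demo score 61 ≥ 60: minimum met.
Weighted total:
  Case study 47 × 0.27 = 12.69
  Applied module 25 × 0.07 = 1.75
  Ethics module 50 × 0.19 = 9.5
  Written test 48 × 0.08 = 3.84
  Skills demo 61 × 0.39 = 23.79
Sum = 51.57
51.57 is ≥ 47 and < 68.5 → Developing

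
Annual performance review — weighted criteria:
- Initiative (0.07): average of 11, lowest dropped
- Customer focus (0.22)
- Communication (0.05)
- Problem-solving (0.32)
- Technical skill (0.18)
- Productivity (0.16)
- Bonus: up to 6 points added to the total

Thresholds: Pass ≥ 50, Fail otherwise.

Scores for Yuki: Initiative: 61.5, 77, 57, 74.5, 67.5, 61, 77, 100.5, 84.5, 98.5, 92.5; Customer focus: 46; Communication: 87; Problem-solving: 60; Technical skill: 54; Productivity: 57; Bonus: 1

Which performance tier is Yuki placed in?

Initiative: drop 57 → average of remaining 10 = 794.5/10 = 79.45
Weighted total:
  Initiative 79.45 × 0.07 = 5.5615
  Customer focus 46 × 0.22 = 10.12
  Communication 87 × 0.05 = 4.35
  Problem-solving 60 × 0.32 = 19.2
  Technical skill 54 × 0.18 = 9.72
  Productivity 57 × 0.16 = 9.12
Sum = 58.0715
Bonus: 58.0715 + 1 = 59.0715
59.0715 ≥ 50 → Pass

Pass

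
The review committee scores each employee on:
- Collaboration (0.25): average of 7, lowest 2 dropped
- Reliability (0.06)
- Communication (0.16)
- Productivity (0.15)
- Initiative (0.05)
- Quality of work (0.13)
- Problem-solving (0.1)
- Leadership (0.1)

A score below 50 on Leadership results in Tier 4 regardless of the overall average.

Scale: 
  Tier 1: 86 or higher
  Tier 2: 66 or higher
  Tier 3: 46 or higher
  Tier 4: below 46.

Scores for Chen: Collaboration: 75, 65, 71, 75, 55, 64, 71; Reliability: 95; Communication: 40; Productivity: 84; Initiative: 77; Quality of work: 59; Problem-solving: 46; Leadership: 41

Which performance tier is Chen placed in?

Collaboration: drop 55, 64 → average of remaining 5 = 357/5 = 71.4
Leadership score 41 < 50: minimum not met.
Weighted total:
  Collaboration 71.4 × 0.25 = 17.85
  Reliability 95 × 0.06 = 5.7
  Communication 40 × 0.16 = 6.4
  Productivity 84 × 0.15 = 12.6
  Initiative 77 × 0.05 = 3.85
  Quality of work 59 × 0.13 = 7.67
  Problem-solving 46 × 0.1 = 4.6
  Leadership 41 × 0.1 = 4.1
Sum = 62.77
Because the Leadership minimum was not met, the result is Tier 4.

Tier 4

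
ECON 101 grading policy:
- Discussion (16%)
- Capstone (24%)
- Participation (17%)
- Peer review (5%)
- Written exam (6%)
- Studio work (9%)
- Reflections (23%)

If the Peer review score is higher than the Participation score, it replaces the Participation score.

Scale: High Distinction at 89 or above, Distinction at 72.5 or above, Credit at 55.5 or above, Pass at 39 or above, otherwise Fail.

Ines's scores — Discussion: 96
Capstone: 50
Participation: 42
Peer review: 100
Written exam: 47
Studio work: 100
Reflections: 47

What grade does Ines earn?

Credit

Peer review (100) > Participation (42), so Participation counts as 100.
Weighted total:
  Discussion 96 × 0.16 = 15.36
  Capstone 50 × 0.24 = 12
  Participation 100 × 0.17 = 17
  Peer review 100 × 0.05 = 5
  Written exam 47 × 0.06 = 2.82
  Studio work 100 × 0.09 = 9
  Reflections 47 × 0.23 = 10.81
Sum = 71.99
71.99 is ≥ 55.5 and < 72.5 → Credit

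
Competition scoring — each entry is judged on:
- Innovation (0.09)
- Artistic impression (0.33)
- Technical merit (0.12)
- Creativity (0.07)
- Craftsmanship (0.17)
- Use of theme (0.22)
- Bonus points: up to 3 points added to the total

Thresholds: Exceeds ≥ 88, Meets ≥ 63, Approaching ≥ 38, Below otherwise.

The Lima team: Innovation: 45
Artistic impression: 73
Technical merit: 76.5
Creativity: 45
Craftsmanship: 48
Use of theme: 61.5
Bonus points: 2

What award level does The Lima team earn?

Weighted total:
  Innovation 45 × 0.09 = 4.05
  Artistic impression 73 × 0.33 = 24.09
  Technical merit 76.5 × 0.12 = 9.18
  Creativity 45 × 0.07 = 3.15
  Craftsmanship 48 × 0.17 = 8.16
  Use of theme 61.5 × 0.22 = 13.53
Sum = 62.16
Bonus points: 62.16 + 2 = 64.16
64.16 is ≥ 63 and < 88 → Meets

Meets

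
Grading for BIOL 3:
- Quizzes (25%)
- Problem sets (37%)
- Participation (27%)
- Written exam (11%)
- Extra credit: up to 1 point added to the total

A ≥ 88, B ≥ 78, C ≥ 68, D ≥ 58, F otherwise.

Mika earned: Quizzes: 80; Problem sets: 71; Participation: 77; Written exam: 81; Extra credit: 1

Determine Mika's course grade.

Weighted total:
  Quizzes 80 × 0.25 = 20
  Problem sets 71 × 0.37 = 26.27
  Participation 77 × 0.27 = 20.79
  Written exam 81 × 0.11 = 8.91
Sum = 75.97
Extra credit: 75.97 + 1 = 76.97
76.97 is ≥ 68 and < 78 → C

C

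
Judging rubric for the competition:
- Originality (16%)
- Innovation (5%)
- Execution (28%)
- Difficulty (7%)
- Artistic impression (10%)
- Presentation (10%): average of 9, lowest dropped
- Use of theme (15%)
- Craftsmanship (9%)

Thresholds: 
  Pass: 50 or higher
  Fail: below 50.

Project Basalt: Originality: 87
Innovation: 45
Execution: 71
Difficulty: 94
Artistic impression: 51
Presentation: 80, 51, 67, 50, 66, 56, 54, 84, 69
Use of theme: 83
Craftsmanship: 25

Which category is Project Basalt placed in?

Presentation: drop 50 → average of remaining 8 = 527/8 = 65.875
Weighted total:
  Originality 87 × 0.16 = 13.92
  Innovation 45 × 0.05 = 2.25
  Execution 71 × 0.28 = 19.88
  Difficulty 94 × 0.07 = 6.58
  Artistic impression 51 × 0.1 = 5.1
  Presentation 65.875 × 0.1 = 6.5875
  Use of theme 83 × 0.15 = 12.45
  Craftsmanship 25 × 0.09 = 2.25
Sum = 69.0175
69.0175 ≥ 50 → Pass

Pass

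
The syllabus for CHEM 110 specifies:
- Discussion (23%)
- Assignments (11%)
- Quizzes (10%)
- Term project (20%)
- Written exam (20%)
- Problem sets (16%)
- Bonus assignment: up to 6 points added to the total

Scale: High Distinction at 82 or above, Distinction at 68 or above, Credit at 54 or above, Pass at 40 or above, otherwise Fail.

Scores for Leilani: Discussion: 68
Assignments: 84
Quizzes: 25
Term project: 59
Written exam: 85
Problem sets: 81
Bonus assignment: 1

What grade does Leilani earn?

Weighted total:
  Discussion 68 × 0.23 = 15.64
  Assignments 84 × 0.11 = 9.24
  Quizzes 25 × 0.1 = 2.5
  Term project 59 × 0.2 = 11.8
  Written exam 85 × 0.2 = 17
  Problem sets 81 × 0.16 = 12.96
Sum = 69.14
Bonus assignment: 69.14 + 1 = 70.14
70.14 is ≥ 68 and < 82 → Distinction

Distinction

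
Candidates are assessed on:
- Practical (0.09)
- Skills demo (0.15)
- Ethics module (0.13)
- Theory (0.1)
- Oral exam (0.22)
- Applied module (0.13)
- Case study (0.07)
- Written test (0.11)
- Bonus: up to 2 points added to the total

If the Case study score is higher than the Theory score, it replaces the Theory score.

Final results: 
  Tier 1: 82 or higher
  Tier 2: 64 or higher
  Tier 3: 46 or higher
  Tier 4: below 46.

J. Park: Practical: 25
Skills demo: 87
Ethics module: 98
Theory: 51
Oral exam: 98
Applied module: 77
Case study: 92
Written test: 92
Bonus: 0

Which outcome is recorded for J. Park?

Tier 1

Case study (92) > Theory (51), so Theory counts as 92.
Weighted total:
  Practical 25 × 0.09 = 2.25
  Skills demo 87 × 0.15 = 13.05
  Ethics module 98 × 0.13 = 12.74
  Theory 92 × 0.1 = 9.2
  Oral exam 98 × 0.22 = 21.56
  Applied module 77 × 0.13 = 10.01
  Case study 92 × 0.07 = 6.44
  Written test 92 × 0.11 = 10.12
Sum = 85.37
Bonus: 85.37 + 0 = 85.37
85.37 ≥ 82 → Tier 1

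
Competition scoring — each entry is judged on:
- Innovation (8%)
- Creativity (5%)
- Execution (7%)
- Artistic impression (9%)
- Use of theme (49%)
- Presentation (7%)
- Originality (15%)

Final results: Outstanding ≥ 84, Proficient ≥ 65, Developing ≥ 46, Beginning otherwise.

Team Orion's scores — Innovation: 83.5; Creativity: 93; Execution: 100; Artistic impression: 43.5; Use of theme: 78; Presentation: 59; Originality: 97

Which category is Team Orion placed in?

Weighted total:
  Innovation 83.5 × 0.08 = 6.68
  Creativity 93 × 0.05 = 4.65
  Execution 100 × 0.07 = 7
  Artistic impression 43.5 × 0.09 = 3.915
  Use of theme 78 × 0.49 = 38.22
  Presentation 59 × 0.07 = 4.13
  Originality 97 × 0.15 = 14.55
Sum = 79.145
79.145 is ≥ 65 and < 84 → Proficient

Proficient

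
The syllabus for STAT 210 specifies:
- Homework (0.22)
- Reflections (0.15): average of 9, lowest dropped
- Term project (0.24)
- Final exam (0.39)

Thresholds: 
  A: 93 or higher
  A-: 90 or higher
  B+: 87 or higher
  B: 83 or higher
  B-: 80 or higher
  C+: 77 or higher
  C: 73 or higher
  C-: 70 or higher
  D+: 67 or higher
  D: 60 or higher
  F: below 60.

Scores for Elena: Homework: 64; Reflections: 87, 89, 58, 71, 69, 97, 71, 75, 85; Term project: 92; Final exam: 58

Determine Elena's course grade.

Reflections: drop 58 → average of remaining 8 = 644/8 = 80.5
Weighted total:
  Homework 64 × 0.22 = 14.08
  Reflections 80.5 × 0.15 = 12.075
  Term project 92 × 0.24 = 22.08
  Final exam 58 × 0.39 = 22.62
Sum = 70.855
70.855 is ≥ 70 and < 73 → C-

C-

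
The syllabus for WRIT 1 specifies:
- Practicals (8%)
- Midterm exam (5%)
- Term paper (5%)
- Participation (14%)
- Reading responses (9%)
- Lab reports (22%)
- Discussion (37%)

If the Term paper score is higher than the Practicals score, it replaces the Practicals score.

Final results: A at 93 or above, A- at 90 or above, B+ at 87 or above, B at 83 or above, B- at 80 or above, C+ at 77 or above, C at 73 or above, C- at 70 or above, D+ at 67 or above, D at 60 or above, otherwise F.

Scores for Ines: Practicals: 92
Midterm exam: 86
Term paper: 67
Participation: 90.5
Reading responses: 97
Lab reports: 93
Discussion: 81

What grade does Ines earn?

B

Term paper (67) ≤ Practicals (92), so Practicals stays at 92.
Weighted total:
  Practicals 92 × 0.08 = 7.36
  Midterm exam 86 × 0.05 = 4.3
  Term paper 67 × 0.05 = 3.35
  Participation 90.5 × 0.14 = 12.67
  Reading responses 97 × 0.09 = 8.73
  Lab reports 93 × 0.22 = 20.46
  Discussion 81 × 0.37 = 29.97
Sum = 86.84
86.84 is ≥ 83 and < 87 → B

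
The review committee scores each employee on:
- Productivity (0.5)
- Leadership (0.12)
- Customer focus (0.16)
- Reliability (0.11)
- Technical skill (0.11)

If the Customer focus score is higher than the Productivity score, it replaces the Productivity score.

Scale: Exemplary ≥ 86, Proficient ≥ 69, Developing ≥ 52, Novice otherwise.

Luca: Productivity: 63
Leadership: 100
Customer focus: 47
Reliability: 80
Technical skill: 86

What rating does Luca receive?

Customer focus (47) ≤ Productivity (63), so Productivity stays at 63.
Weighted total:
  Productivity 63 × 0.5 = 31.5
  Leadership 100 × 0.12 = 12
  Customer focus 47 × 0.16 = 7.52
  Reliability 80 × 0.11 = 8.8
  Technical skill 86 × 0.11 = 9.46
Sum = 69.28
69.28 is ≥ 69 and < 86 → Proficient

Proficient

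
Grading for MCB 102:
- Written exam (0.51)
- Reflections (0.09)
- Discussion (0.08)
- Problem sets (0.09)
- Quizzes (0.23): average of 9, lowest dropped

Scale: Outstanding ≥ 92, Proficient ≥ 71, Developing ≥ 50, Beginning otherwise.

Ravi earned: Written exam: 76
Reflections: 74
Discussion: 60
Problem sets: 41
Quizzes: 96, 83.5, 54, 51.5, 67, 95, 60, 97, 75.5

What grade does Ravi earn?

Quizzes: drop 51.5 → average of remaining 8 = 628/8 = 78.5
Weighted total:
  Written exam 76 × 0.51 = 38.76
  Reflections 74 × 0.09 = 6.66
  Discussion 60 × 0.08 = 4.8
  Problem sets 41 × 0.09 = 3.69
  Quizzes 78.5 × 0.23 = 18.055
Sum = 71.965
71.965 is ≥ 71 and < 92 → Proficient

Proficient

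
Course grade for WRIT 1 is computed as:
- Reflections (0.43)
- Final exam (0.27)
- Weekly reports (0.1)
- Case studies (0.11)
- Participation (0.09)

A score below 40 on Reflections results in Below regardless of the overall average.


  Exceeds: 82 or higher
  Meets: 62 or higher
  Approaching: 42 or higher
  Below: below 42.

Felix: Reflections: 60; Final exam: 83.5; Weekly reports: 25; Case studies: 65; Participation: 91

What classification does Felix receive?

Meets

Reflections score 60 ≥ 40: minimum met.
Weighted total:
  Reflections 60 × 0.43 = 25.8
  Final exam 83.5 × 0.27 = 22.545
  Weekly reports 25 × 0.1 = 2.5
  Case studies 65 × 0.11 = 7.15
  Participation 91 × 0.09 = 8.19
Sum = 66.185
66.185 is ≥ 62 and < 82 → Meets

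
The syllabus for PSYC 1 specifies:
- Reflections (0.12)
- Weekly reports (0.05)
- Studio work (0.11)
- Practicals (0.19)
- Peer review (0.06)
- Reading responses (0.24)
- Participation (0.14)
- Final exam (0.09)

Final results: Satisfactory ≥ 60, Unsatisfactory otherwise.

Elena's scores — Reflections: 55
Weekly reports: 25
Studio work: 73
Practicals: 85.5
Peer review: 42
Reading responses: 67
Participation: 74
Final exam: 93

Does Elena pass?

Satisfactory

Weighted total:
  Reflections 55 × 0.12 = 6.6
  Weekly reports 25 × 0.05 = 1.25
  Studio work 73 × 0.11 = 8.03
  Practicals 85.5 × 0.19 = 16.245
  Peer review 42 × 0.06 = 2.52
  Reading responses 67 × 0.24 = 16.08
  Participation 74 × 0.14 = 10.36
  Final exam 93 × 0.09 = 8.37
Sum = 69.455
69.455 ≥ 60 → Satisfactory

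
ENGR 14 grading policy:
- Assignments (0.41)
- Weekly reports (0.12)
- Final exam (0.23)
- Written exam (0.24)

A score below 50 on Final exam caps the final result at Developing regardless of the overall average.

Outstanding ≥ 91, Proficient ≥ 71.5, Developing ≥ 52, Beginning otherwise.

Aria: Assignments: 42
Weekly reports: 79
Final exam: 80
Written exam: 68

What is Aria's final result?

Final exam score 80 ≥ 50: minimum met.
Weighted total:
  Assignments 42 × 0.41 = 17.22
  Weekly reports 79 × 0.12 = 9.48
  Final exam 80 × 0.23 = 18.4
  Written exam 68 × 0.24 = 16.32
Sum = 61.42
61.42 is ≥ 52 and < 71.5 → Developing

Developing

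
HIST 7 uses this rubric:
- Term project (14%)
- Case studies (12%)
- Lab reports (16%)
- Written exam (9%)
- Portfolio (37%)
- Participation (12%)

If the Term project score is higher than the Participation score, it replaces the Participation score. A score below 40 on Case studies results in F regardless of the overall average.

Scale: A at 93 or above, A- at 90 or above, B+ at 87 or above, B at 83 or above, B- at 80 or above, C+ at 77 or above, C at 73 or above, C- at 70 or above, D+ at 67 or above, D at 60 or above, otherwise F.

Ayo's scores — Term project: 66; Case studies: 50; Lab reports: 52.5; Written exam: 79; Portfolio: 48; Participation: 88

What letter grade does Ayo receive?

F

Term project (66) ≤ Participation (88), so Participation stays at 88.
Case studies score 50 ≥ 40: minimum met.
Weighted total:
  Term project 66 × 0.14 = 9.24
  Case studies 50 × 0.12 = 6
  Lab reports 52.5 × 0.16 = 8.4
  Written exam 79 × 0.09 = 7.11
  Portfolio 48 × 0.37 = 17.76
  Participation 88 × 0.12 = 10.56
Sum = 59.07
59.07 < 60 → F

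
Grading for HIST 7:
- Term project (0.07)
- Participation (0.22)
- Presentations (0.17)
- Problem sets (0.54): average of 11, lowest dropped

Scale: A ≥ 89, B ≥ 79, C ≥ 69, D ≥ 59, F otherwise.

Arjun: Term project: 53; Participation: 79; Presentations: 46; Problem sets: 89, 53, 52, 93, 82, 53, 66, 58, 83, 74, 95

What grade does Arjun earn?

Problem sets: drop 52 → average of remaining 10 = 746/10 = 74.6
Weighted total:
  Term project 53 × 0.07 = 3.71
  Participation 79 × 0.22 = 17.38
  Presentations 46 × 0.17 = 7.82
  Problem sets 74.6 × 0.54 = 40.284
Sum = 69.194
69.194 is ≥ 69 and < 79 → C

C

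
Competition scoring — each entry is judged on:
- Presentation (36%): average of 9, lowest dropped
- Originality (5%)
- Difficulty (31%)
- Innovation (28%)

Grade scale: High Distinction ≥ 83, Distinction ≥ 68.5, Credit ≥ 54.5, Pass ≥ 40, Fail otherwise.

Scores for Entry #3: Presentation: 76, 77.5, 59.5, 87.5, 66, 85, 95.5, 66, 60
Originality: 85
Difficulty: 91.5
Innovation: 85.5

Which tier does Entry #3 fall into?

Presentation: drop 59.5 → average of remaining 8 = 613.5/8 = 76.6875
Weighted total:
  Presentation 76.6875 × 0.36 = 27.6075
  Originality 85 × 0.05 = 4.25
  Difficulty 91.5 × 0.31 = 28.365
  Innovation 85.5 × 0.28 = 23.94
Sum = 84.1625
84.1625 ≥ 83 → High Distinction

High Distinction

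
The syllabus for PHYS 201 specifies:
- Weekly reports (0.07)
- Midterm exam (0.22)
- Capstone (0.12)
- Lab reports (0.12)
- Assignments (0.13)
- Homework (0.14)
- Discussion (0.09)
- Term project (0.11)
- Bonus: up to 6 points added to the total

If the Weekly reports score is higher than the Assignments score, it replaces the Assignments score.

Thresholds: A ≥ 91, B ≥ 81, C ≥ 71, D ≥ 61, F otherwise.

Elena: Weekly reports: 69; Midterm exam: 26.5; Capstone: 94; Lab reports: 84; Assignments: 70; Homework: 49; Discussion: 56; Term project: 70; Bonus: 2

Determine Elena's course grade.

D

Weekly reports (69) ≤ Assignments (70), so Assignments stays at 70.
Weighted total:
  Weekly reports 69 × 0.07 = 4.83
  Midterm exam 26.5 × 0.22 = 5.83
  Capstone 94 × 0.12 = 11.28
  Lab reports 84 × 0.12 = 10.08
  Assignments 70 × 0.13 = 9.1
  Homework 49 × 0.14 = 6.86
  Discussion 56 × 0.09 = 5.04
  Term project 70 × 0.11 = 7.7
Sum = 60.72
Bonus: 60.72 + 2 = 62.72
62.72 is ≥ 61 and < 71 → D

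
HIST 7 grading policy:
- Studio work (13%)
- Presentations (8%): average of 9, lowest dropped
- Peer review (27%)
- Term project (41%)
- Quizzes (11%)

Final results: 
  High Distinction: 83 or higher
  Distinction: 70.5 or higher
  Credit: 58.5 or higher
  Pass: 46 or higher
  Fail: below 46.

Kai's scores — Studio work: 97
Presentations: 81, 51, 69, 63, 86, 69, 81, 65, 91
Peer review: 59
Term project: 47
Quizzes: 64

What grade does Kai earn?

Credit

Presentations: drop 51 → average of remaining 8 = 605/8 = 75.625
Weighted total:
  Studio work 97 × 0.13 = 12.61
  Presentations 75.625 × 0.08 = 6.05
  Peer review 59 × 0.27 = 15.93
  Term project 47 × 0.41 = 19.27
  Quizzes 64 × 0.11 = 7.04
Sum = 60.9
60.9 is ≥ 58.5 and < 70.5 → Credit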